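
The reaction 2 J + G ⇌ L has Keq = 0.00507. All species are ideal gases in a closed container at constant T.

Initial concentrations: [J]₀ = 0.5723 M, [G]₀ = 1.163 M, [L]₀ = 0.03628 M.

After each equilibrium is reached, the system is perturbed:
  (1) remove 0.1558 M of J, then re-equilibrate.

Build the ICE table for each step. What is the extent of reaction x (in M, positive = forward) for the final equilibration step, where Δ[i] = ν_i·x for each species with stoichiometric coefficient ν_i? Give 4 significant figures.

x = -0.001049 M

Q₀ = 0.09524 vs Keq = 0.00507 ⇒ Q>K, reverse
Step 1:
                   J          G          L
  I           0.5723      1.163    0.03628
  C          0.06759     0.0338    -0.0338
  E           0.6399      1.197   0.002485
  solve Keq expr → x = -0.0338; check Q = 0.00507
Then remove 0.1558 M of J.
Step 2:
                   J          G          L
  I           0.4841      1.197   0.002485
  C         0.002098   0.001049  -0.001049
  E           0.4862      1.198   0.001436
  solve Keq expr → x = -0.001049; check Q = 0.00507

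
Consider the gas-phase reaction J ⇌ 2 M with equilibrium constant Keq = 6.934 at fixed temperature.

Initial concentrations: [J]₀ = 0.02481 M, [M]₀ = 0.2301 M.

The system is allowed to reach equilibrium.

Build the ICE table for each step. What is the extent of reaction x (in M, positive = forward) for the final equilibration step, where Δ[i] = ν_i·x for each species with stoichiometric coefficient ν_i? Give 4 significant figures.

Q₀ = 2.134 vs Keq = 6.934 ⇒ Q<K, forward
Step 1:
                    J           M
  Initial     0.02481      0.2301
  Change     -0.01505     0.03009
  Equil      0.009764      0.2602
  solve Keq expr → x = 0.01505; check Q = 6.934

x = 0.01505 M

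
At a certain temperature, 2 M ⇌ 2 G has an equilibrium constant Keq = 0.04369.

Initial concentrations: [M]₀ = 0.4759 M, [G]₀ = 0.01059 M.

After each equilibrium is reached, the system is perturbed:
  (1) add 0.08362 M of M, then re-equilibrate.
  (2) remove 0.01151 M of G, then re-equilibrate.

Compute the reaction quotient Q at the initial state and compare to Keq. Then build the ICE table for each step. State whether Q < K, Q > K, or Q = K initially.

Q₀ = 4.9518e-04 vs Keq = 0.04369 ⇒ Q<K, forward
Step 1:
                   M          G
  I           0.4759    0.01059
  C         -0.07352    0.07352
  E           0.4024    0.08411
  solve Keq expr → x = 0.03676; check Q = 0.04369
Then add 0.08362 M of M.
Step 2:
                   M          G
  I            0.486    0.08411
  C         -0.01446    0.01446
  E           0.4715    0.09856
  solve Keq expr → x = 0.007228; check Q = 0.04369
Then remove 0.01151 M of G.
Step 3:
                   M          G
  I           0.4715    0.08705
  C         -0.00952    0.00952
  E            0.462    0.09657
  solve Keq expr → x = 0.00476; check Q = 0.04369

Q₀ = 4.9518e-04; Q < K (proceeds forward)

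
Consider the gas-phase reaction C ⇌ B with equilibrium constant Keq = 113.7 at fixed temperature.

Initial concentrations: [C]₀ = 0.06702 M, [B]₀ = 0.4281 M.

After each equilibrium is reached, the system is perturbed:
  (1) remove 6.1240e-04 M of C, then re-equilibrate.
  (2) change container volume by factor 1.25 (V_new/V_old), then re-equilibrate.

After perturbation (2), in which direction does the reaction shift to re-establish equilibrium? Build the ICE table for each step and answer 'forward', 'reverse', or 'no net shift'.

Direction: no net shift

Q₀ = 6.388 vs Keq = 113.7 ⇒ Q<K, forward
Step 1:
                    C           B
  Initial     0.06702      0.4281
  Change      -0.0627      0.0627
  Equil      0.004317      0.4908
  solve Keq expr → x = 0.0627; check Q = 113.7
Then remove 6.1240e-04 M of C.
Step 2:
                    C           B
  Initial    0.003704      0.4908
  Change   6.0706e-04 -6.0706e-04
  Equil      0.004311      0.4902
  solve Keq expr → x = -6.0706e-04; check Q = 113.7
Then change container volume by factor 1.25 (V_new/V_old).
Step 3:
                    C           B
  Initial    0.003449      0.3922
  Change            0           0
  Equil      0.003449      0.3922
  solve Keq expr → x = 0; check Q = 113.7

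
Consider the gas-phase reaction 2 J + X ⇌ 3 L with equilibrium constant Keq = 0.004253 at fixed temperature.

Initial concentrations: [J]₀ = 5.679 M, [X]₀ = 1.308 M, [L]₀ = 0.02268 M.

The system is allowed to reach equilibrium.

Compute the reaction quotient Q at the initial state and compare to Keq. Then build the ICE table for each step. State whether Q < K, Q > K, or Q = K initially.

Q₀ = 2.7655e-07; Q < K (proceeds forward)

Q₀ = 2.7655e-07 vs Keq = 0.004253 ⇒ Q<K, forward
Step 1:
                    J           X           L
  I             5.679       1.308     0.02268
  C           -0.3303     -0.1651      0.4954
  E             5.349       1.143      0.5181
  solve Keq expr → x = 0.1651; check Q = 0.004253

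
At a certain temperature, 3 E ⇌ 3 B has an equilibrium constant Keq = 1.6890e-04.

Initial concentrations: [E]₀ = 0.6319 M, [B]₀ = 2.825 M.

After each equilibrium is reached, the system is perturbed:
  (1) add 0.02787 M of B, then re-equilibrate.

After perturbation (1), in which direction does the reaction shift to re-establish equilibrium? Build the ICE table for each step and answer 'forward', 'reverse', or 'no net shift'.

Direction: reverse

Q₀ = 89.35 vs Keq = 1.6890e-04 ⇒ Q>K, reverse
Step 1:
                  E         B
  init       0.6319     2.825
  Δ           2.644    -2.644
  eq          3.276    0.1811
  solve Keq expr → x = -0.8813; check Q = 1.6890e-04
Then add 0.02787 M of B.
Step 2:
                  E         B
  init        3.276    0.2089
  Δ         0.02641  -0.02641
  eq          3.302    0.1825
  solve Keq expr → x = -0.008803; check Q = 1.6890e-04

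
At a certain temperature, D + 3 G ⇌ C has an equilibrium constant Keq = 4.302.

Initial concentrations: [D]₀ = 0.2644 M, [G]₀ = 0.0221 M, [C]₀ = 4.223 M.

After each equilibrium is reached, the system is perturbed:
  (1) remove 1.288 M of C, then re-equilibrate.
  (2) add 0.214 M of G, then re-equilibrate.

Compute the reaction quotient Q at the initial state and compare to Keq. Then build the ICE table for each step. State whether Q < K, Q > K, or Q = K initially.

Q₀ = 1.4797e+06 vs Keq = 4.302 ⇒ Q>K, reverse
Step 1:
                    D           G           C
  init         0.2644      0.0221       4.223
  Δ            0.3672       1.102     -0.3672
  eq           0.6316       1.124       3.856
  solve Keq expr → x = -0.3672; check Q = 4.302
Then remove 1.288 M of C.
Step 2:
                    D           G           C
  init         0.6316       1.124       2.568
  Δ          -0.03881     -0.1164     0.03881
  eq           0.5928       1.007       2.607
  solve Keq expr → x = 0.03881; check Q = 4.302
Then add 0.214 M of G.
Step 3:
                    D           G           C
  init         0.5928       1.221       2.607
  Δ          -0.05725     -0.1717     0.05725
  eq           0.5356        1.05       2.664
  solve Keq expr → x = 0.05725; check Q = 4.302

Q₀ = 1.4797e+06; Q > K (proceeds reverse)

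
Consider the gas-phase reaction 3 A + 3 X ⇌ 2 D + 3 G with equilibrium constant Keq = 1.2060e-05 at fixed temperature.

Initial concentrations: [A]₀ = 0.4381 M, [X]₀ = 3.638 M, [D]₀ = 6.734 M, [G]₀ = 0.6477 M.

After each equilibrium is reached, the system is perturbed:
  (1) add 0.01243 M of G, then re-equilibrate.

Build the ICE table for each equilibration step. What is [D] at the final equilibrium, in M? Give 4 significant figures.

Q₀ = 3.043 vs Keq = 1.2060e-05 ⇒ Q>K, reverse
Step 1:
                   A          X          D          G
  init        0.4381      3.638      6.734     0.6477
  Δ           0.6176     0.6176    -0.4117    -0.6176
  eq           1.056      4.256      6.322    0.03013
  solve Keq expr → x = -0.2059; check Q = 1.2060e-05
Then add 0.01243 M of G.
Step 2:
                   A          X          D          G
  init         1.056      4.256      6.322    0.04256
  Δ          0.01198    0.01198  -0.007984   -0.01198
  eq           1.068      4.268      6.314    0.03058
  solve Keq expr → x = -0.003992; check Q = 1.2060e-05

[D]_eq = 6.314 M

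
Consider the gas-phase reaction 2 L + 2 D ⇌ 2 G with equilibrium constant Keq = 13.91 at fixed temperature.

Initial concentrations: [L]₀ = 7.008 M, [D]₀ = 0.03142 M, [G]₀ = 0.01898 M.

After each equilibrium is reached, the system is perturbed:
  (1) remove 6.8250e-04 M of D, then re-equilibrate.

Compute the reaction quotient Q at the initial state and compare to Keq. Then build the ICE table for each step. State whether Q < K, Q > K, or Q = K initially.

Q₀ = 0.00743 vs Keq = 13.91 ⇒ Q<K, forward
Step 1:
                  L         D         G
  init        7.008   0.03142   0.01898
  Δ        -0.02956  -0.02956   0.02956
  eq          6.978  0.001865   0.04854
  solve Keq expr → x = 0.01478; check Q = 13.91
Then remove 6.8250e-04 M of D.
Step 2:
                  L         D         G
  init        6.978  0.001182   0.04854
  Δ       6.5708e-04 6.5708e-04 -6.5708e-04
  eq          6.979  0.001839   0.04788
  solve Keq expr → x = -3.2854e-04; check Q = 13.91

Q₀ = 0.00743; Q < K (proceeds forward)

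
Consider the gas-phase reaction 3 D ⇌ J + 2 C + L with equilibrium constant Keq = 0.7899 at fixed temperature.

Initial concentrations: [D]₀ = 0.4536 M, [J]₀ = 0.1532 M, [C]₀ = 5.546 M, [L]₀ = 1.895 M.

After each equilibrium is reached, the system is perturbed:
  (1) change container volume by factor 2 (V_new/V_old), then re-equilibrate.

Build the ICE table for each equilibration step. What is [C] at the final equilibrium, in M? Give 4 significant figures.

[C]_eq = 2.64 M

Q₀ = 95.68 vs Keq = 0.7899 ⇒ Q>K, reverse
Step 1:
                   D          J          C          L
  I           0.4536     0.1532      5.546      1.895
  C           0.4263    -0.1421    -0.2842    -0.1421
  E           0.8799    0.01109      5.262      1.753
  solve Keq expr → x = -0.1421; check Q = 0.7899
Then change container volume by factor 2 (V_new/V_old).
Step 2:
                   D          J          C          L
  I             0.44   0.005545      2.631     0.8764
  C         -0.01334   0.004447   0.008895   0.004447
  E           0.4266   0.009992       2.64     0.8809
  solve Keq expr → x = 0.004447; check Q = 0.7899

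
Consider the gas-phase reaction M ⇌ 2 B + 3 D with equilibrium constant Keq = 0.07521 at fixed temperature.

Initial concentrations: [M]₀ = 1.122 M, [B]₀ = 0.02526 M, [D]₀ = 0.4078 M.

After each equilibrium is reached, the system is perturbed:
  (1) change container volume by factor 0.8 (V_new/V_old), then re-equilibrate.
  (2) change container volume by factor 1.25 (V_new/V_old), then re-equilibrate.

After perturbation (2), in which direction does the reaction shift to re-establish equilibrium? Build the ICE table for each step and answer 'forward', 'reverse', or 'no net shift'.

Q₀ = 3.8567e-05 vs Keq = 0.07521 ⇒ Q<K, forward
Step 1:
                    M           B           D
  I             1.122     0.02526      0.4078
  C           -0.1538      0.3077      0.4615
  E            0.9682      0.3329      0.8693
  solve Keq expr → x = 0.1538; check Q = 0.07521
Then change container volume by factor 0.8 (V_new/V_old).
Step 2:
                    M           B           D
  I              1.21      0.4162       1.087
  C            0.0437    -0.08739     -0.1311
  E             1.254      0.3288      0.9555
  solve Keq expr → x = -0.0437; check Q = 0.07521
Then change container volume by factor 1.25 (V_new/V_old).
Step 3:
                    M           B           D
  I             1.003       0.263      0.7644
  C          -0.03496     0.06991      0.1049
  E            0.9682      0.3329      0.8693
  solve Keq expr → x = 0.03496; check Q = 0.07521

Direction: forward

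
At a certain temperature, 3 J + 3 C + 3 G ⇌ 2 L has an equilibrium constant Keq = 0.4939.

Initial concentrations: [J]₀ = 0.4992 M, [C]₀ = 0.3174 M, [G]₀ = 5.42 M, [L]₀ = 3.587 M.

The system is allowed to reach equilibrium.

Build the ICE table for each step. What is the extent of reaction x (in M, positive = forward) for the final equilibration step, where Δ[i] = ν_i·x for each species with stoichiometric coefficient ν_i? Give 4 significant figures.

Q₀ = 20.32 vs Keq = 0.4939 ⇒ Q>K, reverse
Step 1:
                  J         C         G         L
  I          0.4992    0.3174      5.42     3.587
  C          0.3034    0.3034    0.3034   -0.2023
  E          0.8026    0.6208     5.723     3.385
  solve Keq expr → x = -0.1011; check Q = 0.4939

x = -0.1011 M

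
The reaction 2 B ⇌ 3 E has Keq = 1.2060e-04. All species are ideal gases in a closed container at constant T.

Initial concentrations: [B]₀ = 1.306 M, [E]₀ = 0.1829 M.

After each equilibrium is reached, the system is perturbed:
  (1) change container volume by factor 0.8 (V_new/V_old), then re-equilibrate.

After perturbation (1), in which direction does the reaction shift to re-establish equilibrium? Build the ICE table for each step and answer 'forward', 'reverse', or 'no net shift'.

Direction: reverse

Q₀ = 0.003587 vs Keq = 1.2060e-04 ⇒ Q>K, reverse
Step 1:
                   B          E
  Initial      1.306     0.1829
  Change     0.08097    -0.1215
  Equil        1.387    0.06145
  solve Keq expr → x = -0.04048; check Q = 1.2060e-04
Then change container volume by factor 0.8 (V_new/V_old).
Step 2:
                   B          E
  Initial      1.734    0.07681
  Change    0.003605  -0.005407
  Equil        1.737     0.0714
  solve Keq expr → x = -0.001802; check Q = 1.2060e-04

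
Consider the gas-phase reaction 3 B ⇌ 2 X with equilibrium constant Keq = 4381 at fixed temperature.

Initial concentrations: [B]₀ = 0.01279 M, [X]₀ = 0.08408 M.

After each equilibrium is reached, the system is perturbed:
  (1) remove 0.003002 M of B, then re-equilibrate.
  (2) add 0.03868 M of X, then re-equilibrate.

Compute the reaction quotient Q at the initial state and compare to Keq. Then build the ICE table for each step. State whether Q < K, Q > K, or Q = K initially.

Q₀ = 3379; Q < K (proceeds forward)

Q₀ = 3379 vs Keq = 4381 ⇒ Q<K, forward
Step 1:
                   B          X
  Initial    0.01279    0.08408
  Change  -9.9889e-04 6.6592e-04
  Equil      0.01179    0.08475
  solve Keq expr → x = 3.3296e-04; check Q = 4381
Then remove 0.003002 M of B.
Step 2:
                   B          X
  Initial   0.008789    0.08475
  Change    0.002827  -0.001884
  Equil      0.01162    0.08286
  solve Keq expr → x = -9.4219e-04; check Q = 4381
Then add 0.03868 M of X.
Step 3:
                   B          X
  Initial    0.01162     0.1215
  Change    0.003204  -0.002136
  Equil      0.01482     0.1194
  solve Keq expr → x = -0.001068; check Q = 4381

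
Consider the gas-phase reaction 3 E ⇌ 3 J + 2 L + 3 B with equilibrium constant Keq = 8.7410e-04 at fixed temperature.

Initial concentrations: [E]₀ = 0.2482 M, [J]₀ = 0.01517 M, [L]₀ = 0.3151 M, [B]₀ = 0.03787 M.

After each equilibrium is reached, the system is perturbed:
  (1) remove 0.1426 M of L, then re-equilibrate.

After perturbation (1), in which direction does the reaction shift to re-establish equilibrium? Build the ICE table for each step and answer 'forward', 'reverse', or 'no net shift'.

Direction: forward

Q₀ = 1.2312e-09 vs Keq = 8.7410e-04 ⇒ Q<K, forward
Step 1:
                    E           J           L           B
  I            0.2482     0.01517      0.3151     0.03787
  C           -0.1229      0.1229     0.08191      0.1229
  E            0.1253       0.138       0.397      0.1607
  solve Keq expr → x = 0.04095; check Q = 8.7410e-04
Then remove 0.1426 M of L.
Step 2:
                    E           J           L           B
  I            0.1253       0.138      0.2544      0.1607
  C          -0.01287     0.01287    0.008581     0.01287
  E            0.1125      0.1509       0.263      0.1736
  solve Keq expr → x = 0.004291; check Q = 8.7410e-04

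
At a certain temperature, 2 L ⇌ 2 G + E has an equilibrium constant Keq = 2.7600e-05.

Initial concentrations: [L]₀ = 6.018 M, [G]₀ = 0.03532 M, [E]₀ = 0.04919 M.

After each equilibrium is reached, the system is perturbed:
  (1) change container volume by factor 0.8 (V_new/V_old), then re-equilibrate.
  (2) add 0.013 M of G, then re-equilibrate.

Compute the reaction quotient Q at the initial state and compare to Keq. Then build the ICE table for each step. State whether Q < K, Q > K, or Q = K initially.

Q₀ = 1.6944e-06 vs Keq = 2.7600e-05 ⇒ Q<K, forward
Step 1:
                   L          G          E
  I            6.018    0.03532    0.04919
  C         -0.07178    0.07178    0.03589
  E            5.946     0.1071    0.08508
  solve Keq expr → x = 0.03589; check Q = 2.7600e-05
Then change container volume by factor 0.8 (V_new/V_old).
Step 2:
                   L          G          E
  I            7.433     0.1339     0.1063
  C           0.0108    -0.0108  -0.005398
  E            7.444     0.1231      0.101
  solve Keq expr → x = -0.005398; check Q = 2.7600e-05
Then add 0.013 M of G.
Step 3:
                   L          G          E
  I            7.444     0.1361      0.101
  C         0.009751  -0.009751  -0.004875
  E            7.453     0.1263    0.09608
  solve Keq expr → x = -0.004875; check Q = 2.7600e-05

Q₀ = 1.6944e-06; Q < K (proceeds forward)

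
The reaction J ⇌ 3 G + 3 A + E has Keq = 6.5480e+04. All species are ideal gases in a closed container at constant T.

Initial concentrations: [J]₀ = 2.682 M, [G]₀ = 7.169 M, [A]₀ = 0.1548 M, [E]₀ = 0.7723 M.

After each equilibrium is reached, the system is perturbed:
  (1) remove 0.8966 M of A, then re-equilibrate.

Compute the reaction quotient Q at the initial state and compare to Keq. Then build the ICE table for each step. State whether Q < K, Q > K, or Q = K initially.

Q₀ = 0.3936 vs Keq = 6.5480e+04 ⇒ Q<K, forward
Step 1:
                   J          G          A          E
  Initial      2.682      7.169     0.1548     0.7723
  Change      -1.134      3.402      3.402      1.134
  Equil        1.548      10.57      3.557      1.906
  solve Keq expr → x = 1.134; check Q = 6.5480e+04
Then remove 0.8966 M of A.
Step 2:
                   J          G          A          E
  Initial      1.548      10.57       2.66      1.906
  Change     -0.1704     0.5113     0.5113     0.1704
  Equil        1.377      11.08      3.172      2.077
  solve Keq expr → x = 0.1704; check Q = 6.5480e+04

Q₀ = 0.3936; Q < K (proceeds forward)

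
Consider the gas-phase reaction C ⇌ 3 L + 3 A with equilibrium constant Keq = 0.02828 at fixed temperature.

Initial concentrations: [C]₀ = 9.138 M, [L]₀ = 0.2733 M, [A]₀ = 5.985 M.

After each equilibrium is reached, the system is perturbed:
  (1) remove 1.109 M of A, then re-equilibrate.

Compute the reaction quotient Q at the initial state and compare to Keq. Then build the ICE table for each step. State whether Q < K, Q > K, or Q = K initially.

Q₀ = 0.4789; Q > K (proceeds reverse)

Q₀ = 0.4789 vs Keq = 0.02828 ⇒ Q>K, reverse
Step 1:
                   C          L          A
  I            9.138     0.2733      5.985
  C          0.05455    -0.1637    -0.1637
  E            9.193     0.1096      5.821
  solve Keq expr → x = -0.05455; check Q = 0.02828
Then remove 1.109 M of A.
Step 2:
                   C          L          A
  I            9.193     0.1096      4.712
  C        -0.008348    0.02504    0.02504
  E            9.184     0.1347      4.737
  solve Keq expr → x = 0.008348; check Q = 0.02828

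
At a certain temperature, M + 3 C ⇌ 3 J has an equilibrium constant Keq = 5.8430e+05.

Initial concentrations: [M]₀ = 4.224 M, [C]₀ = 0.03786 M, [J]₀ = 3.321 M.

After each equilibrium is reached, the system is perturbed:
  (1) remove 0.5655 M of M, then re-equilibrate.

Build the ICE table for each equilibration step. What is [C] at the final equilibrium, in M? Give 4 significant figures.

Q₀ = 1.5979e+05 vs Keq = 5.8430e+05 ⇒ Q<K, forward
Step 1:
                   M          C          J
  init         4.224    0.03786      3.321
  Δ        -0.004393   -0.01318    0.01318
  eq            4.22    0.02468      3.334
  solve Keq expr → x = 0.004393; check Q = 5.8430e+05
Then remove 0.5655 M of M.
Step 2:
                   M          C          J
  init         3.654    0.02468      3.334
  Δ       4.0077e-04   0.001202  -0.001202
  eq           3.655    0.02588      3.333
  solve Keq expr → x = -4.0077e-04; check Q = 5.8430e+05

[C]_eq = 0.02588 M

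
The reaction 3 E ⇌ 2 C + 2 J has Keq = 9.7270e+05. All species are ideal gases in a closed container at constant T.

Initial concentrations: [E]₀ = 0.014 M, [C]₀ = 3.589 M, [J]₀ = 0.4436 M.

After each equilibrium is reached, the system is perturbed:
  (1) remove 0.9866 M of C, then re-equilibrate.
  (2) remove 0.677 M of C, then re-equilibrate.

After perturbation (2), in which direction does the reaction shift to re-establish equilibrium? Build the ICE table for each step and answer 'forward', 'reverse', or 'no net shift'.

Direction: forward

Q₀ = 9.2373e+05 vs Keq = 9.7270e+05 ⇒ Q<K, forward
Step 1:
                   E          C          J
  I            0.014      3.589     0.4436
  C       -2.3534e-04 1.5690e-04 1.5690e-04
  E          0.01376      3.589     0.4438
  solve Keq expr → x = 7.8448e-05; check Q = 9.7270e+05
Then remove 0.9866 M of C.
Step 2:
                   E          C          J
  I          0.01376      2.603     0.4438
  C        -0.002621   0.001747   0.001747
  E          0.01114      2.604     0.4455
  solve Keq expr → x = 8.7360e-04; check Q = 9.7270e+05
Then remove 0.677 M of C.
Step 3:
                   E          C          J
  I          0.01114      1.927     0.4455
  C        -0.002004   0.001336   0.001336
  E          0.00914      1.929     0.4468
  solve Keq expr → x = 6.6798e-04; check Q = 9.7270e+05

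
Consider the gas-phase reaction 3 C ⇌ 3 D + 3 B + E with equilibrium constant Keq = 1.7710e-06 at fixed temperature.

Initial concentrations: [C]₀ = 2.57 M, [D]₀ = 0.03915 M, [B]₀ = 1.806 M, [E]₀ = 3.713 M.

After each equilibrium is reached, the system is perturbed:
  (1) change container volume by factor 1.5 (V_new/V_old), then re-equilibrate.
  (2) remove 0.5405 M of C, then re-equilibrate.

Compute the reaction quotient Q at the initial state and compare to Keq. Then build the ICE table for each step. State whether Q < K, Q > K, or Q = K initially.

Q₀ = 7.7317e-05 vs Keq = 1.7710e-06 ⇒ Q>K, reverse
Step 1:
                    C           D           B           E
  init           2.57     0.03915       1.806       3.713
  Δ           0.02773    -0.02773    -0.02773   -0.009242
  eq            2.598     0.01142       1.778       3.704
  solve Keq expr → x = -0.009242; check Q = 1.7710e-06
Then change container volume by factor 1.5 (V_new/V_old).
Step 2:
                    C           D           B           E
  init          1.732    0.007615       1.186       2.469
  Δ         -0.005359    0.005359    0.005359    0.001786
  eq            1.726     0.01297       1.191       2.471
  solve Keq expr → x = 0.001786; check Q = 1.7710e-06
Then remove 0.5405 M of C.
Step 3:
                    C           D           B           E
  init          1.186     0.01297       1.191       2.471
  Δ             0.004      -0.004      -0.004   -0.001333
  eq             1.19    0.008974       1.187        2.47
  solve Keq expr → x = -0.001333; check Q = 1.7710e-06

Q₀ = 7.7317e-05; Q > K (proceeds reverse)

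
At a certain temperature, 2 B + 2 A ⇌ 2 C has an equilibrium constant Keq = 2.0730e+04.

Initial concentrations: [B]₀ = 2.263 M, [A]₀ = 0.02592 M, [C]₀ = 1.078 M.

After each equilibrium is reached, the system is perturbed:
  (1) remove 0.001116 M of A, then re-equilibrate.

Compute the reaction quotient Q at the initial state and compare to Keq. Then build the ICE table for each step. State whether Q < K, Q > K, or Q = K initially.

Q₀ = 337.8; Q < K (proceeds forward)

Q₀ = 337.8 vs Keq = 2.0730e+04 ⇒ Q<K, forward
Step 1:
                   B          A          C
  I            2.263    0.02592      1.078
  C         -0.02251   -0.02251    0.02251
  E             2.24   0.003412      1.101
  solve Keq expr → x = 0.01125; check Q = 2.0730e+04
Then remove 0.001116 M of A.
Step 2:
                   B          A          C
  I             2.24   0.002296      1.101
  C         0.001111   0.001111  -0.001111
  E            2.242   0.003406      1.099
  solve Keq expr → x = -5.5543e-04; check Q = 2.0730e+04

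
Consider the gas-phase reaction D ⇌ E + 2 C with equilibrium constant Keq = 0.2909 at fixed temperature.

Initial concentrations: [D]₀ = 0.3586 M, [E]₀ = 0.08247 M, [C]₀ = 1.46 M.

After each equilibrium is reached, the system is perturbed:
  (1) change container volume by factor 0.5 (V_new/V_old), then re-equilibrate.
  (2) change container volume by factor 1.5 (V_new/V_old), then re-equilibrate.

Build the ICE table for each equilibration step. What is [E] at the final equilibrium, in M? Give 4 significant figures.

[E]_eq = 0.0474 M

Q₀ = 0.4902 vs Keq = 0.2909 ⇒ Q>K, reverse
Step 1:
                    D           E           C
  init         0.3586     0.08247        1.46
  Δ           0.02603    -0.02603    -0.05205
  eq           0.3846     0.05644       1.408
  solve Keq expr → x = -0.02603; check Q = 0.2909
Then change container volume by factor 0.5 (V_new/V_old).
Step 2:
                    D           E           C
  init         0.7693      0.1129       2.816
  Δ           0.07805    -0.07805     -0.1561
  eq           0.8473     0.03484        2.66
  solve Keq expr → x = -0.07805; check Q = 0.2909
Then change container volume by factor 1.5 (V_new/V_old).
Step 3:
                    D           E           C
  init         0.5649     0.02323       1.773
  Δ          -0.02418     0.02418     0.04835
  eq           0.5407      0.0474       1.822
  solve Keq expr → x = 0.02418; check Q = 0.2909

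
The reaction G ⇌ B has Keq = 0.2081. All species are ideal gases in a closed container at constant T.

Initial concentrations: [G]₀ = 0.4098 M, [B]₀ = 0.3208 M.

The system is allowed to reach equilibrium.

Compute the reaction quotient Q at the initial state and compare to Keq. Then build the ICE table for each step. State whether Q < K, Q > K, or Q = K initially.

Q₀ = 0.7828; Q > K (proceeds reverse)

Q₀ = 0.7828 vs Keq = 0.2081 ⇒ Q>K, reverse
Step 1:
                   G          B
  init        0.4098     0.3208
  Δ            0.195     -0.195
  eq          0.6048     0.1258
  solve Keq expr → x = -0.195; check Q = 0.2081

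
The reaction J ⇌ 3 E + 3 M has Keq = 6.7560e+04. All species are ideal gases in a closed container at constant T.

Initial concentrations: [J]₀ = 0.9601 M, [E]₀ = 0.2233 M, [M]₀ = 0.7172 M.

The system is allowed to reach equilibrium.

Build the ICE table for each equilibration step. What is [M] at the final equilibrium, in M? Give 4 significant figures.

[M]_eq = 3.542 M

Q₀ = 0.004278 vs Keq = 6.7560e+04 ⇒ Q<K, forward
Step 1:
                   J          E          M
  init        0.9601     0.2233     0.7172
  Δ          -0.9415      2.824      2.824
  eq         0.01862      3.048      3.542
  solve Keq expr → x = 0.9415; check Q = 6.7560e+04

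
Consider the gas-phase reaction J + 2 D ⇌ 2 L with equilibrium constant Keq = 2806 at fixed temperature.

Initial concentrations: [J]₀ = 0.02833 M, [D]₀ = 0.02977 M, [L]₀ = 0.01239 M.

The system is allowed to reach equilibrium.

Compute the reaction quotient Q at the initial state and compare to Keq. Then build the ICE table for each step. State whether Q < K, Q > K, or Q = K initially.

Q₀ = 6.114 vs Keq = 2806 ⇒ Q<K, forward
Step 1:
                   J          D          L
  I          0.02833    0.02977    0.01239
  C         -0.01216   -0.02432    0.02432
  E          0.01617    0.00545    0.03671
  solve Keq expr → x = 0.01216; check Q = 2806

Q₀ = 6.114; Q < K (proceeds forward)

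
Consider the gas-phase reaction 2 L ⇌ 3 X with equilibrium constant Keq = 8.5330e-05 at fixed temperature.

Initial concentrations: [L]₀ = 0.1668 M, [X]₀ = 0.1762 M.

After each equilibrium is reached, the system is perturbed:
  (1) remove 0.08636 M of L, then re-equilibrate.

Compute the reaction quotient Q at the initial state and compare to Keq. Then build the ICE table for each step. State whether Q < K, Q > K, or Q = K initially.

Q₀ = 0.1966 vs Keq = 8.5330e-05 ⇒ Q>K, reverse
Step 1:
                    L           X
  init         0.1668      0.1762
  Δ            0.1051     -0.1577
  eq           0.2719     0.01848
  solve Keq expr → x = -0.05257; check Q = 8.5330e-05
Then remove 0.08636 M of L.
Step 2:
                    L           X
  init         0.1856     0.01848
  Δ          0.002679   -0.004018
  eq           0.1883     0.01446
  solve Keq expr → x = -0.001339; check Q = 8.5330e-05

Q₀ = 0.1966; Q > K (proceeds reverse)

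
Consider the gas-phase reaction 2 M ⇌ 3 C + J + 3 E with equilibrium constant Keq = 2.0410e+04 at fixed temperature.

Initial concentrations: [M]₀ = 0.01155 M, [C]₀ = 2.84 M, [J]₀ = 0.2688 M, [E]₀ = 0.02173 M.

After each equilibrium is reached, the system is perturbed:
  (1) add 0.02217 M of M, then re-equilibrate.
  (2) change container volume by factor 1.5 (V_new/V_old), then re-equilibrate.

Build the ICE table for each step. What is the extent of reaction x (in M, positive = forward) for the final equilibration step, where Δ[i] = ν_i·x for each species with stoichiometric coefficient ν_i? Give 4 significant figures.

x = 7.4729e-05 M

Q₀ = 0.4736 vs Keq = 2.0410e+04 ⇒ Q<K, forward
Step 1:
                   M          C          J          E
  Initial    0.01155       2.84     0.2688    0.02173
  Change    -0.01141    0.01712   0.005707    0.01712
  Equil   1.3563e-04      2.857     0.2745    0.03885
  solve Keq expr → x = 0.005707; check Q = 2.0410e+04
Then add 0.02217 M of M.
Step 2:
                   M          C          J          E
  Initial    0.02231      2.857     0.2745    0.03885
  Change    -0.02195    0.03293    0.01098    0.03293
  Equil   3.5337e-04       2.89     0.2855    0.07178
  solve Keq expr → x = 0.01098; check Q = 2.0410e+04
Then change container volume by factor 1.5 (V_new/V_old).
Step 3:
                   M          C          J          E
  Initial 2.3558e-04      1.927     0.1903    0.04785
  Change  -1.4946e-04 2.2419e-04 7.4729e-05 2.2419e-04
  Equil   8.6123e-05      1.927     0.1904    0.04808
  solve Keq expr → x = 7.4729e-05; check Q = 2.0410e+04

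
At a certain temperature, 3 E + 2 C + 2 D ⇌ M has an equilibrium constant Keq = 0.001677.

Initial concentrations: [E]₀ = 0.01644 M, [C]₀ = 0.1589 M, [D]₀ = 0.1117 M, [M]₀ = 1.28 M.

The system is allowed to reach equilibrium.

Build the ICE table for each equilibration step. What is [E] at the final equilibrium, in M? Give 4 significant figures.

[E]_eq = 2.652 M

Q₀ = 9.1443e+08 vs Keq = 0.001677 ⇒ Q>K, reverse
Step 1:
                  E         C         D         M
  Initial   0.01644    0.1589    0.1117      1.28
  Change      2.636     1.757     1.757   -0.8786
  Equil       2.652     1.916     1.869    0.4014
  solve Keq expr → x = -0.8786; check Q = 0.001677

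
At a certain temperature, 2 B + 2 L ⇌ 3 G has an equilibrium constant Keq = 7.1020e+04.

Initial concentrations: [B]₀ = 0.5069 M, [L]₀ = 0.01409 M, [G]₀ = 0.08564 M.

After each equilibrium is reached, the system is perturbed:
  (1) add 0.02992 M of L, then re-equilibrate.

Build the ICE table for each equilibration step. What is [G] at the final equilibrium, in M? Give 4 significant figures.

Q₀ = 12.31 vs Keq = 7.1020e+04 ⇒ Q<K, forward
Step 1:
                   B          L          G
  Initial     0.5069    0.01409    0.08564
  Change    -0.01383   -0.01383    0.02074
  Equil       0.4931 2.6405e-04     0.1064
  solve Keq expr → x = 0.006913; check Q = 7.1020e+04
Then add 0.02992 M of L.
Step 2:
                   B          L          G
  Initial     0.4931    0.03018     0.1064
  Change    -0.02971   -0.02971    0.04456
  Equil       0.4634 4.7490e-04     0.1509
  solve Keq expr → x = 0.01485; check Q = 7.1020e+04

[G]_eq = 0.1509 M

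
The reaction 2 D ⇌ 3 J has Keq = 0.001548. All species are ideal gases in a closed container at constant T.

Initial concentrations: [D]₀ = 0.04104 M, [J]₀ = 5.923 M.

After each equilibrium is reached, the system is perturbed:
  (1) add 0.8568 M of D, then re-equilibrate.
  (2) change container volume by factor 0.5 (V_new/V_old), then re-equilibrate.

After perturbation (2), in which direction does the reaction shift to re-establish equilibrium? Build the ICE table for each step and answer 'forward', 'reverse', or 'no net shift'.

Q₀ = 1.2337e+05 vs Keq = 0.001548 ⇒ Q>K, reverse
Step 1:
                    D           J
  Initial     0.04104       5.923
  Change        3.761      -5.641
  Equil         3.802      0.2818
  solve Keq expr → x = -1.88; check Q = 0.001548
Then add 0.8568 M of D.
Step 2:
                    D           J
  Initial       4.659      0.2818
  Change     -0.02644     0.03967
  Equil         4.632      0.3215
  solve Keq expr → x = 0.01322; check Q = 0.001548
Then change container volume by factor 0.5 (V_new/V_old).
Step 3:
                    D           J
  Initial       9.264      0.6429
  Change      0.08631     -0.1295
  Equil         9.351      0.5134
  solve Keq expr → x = -0.04316; check Q = 0.001548

Direction: reverse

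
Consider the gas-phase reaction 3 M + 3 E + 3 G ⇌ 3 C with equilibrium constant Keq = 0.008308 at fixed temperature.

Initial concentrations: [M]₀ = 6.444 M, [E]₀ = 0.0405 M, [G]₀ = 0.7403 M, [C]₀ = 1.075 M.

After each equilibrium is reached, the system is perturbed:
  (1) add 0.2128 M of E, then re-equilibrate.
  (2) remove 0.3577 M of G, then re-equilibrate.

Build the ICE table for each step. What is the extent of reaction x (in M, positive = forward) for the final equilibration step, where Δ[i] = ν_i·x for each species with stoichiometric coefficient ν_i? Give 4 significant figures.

Q₀ = 172.3 vs Keq = 0.008308 ⇒ Q>K, reverse
Step 1:
                    M           E           G           C
  init          6.444      0.0405      0.7403       1.075
  Δ            0.3935      0.3935      0.3935     -0.3935
  eq            6.838       0.434       1.134      0.6815
  solve Keq expr → x = -0.1312; check Q = 0.008308
Then add 0.2128 M of E.
Step 2:
                    M           E           G           C
  init          6.838      0.6468       1.134      0.6815
  Δ          -0.09693    -0.09693    -0.09693     0.09693
  eq            6.741      0.5499       1.037      0.7784
  solve Keq expr → x = 0.03231; check Q = 0.008308
Then remove 0.3577 M of G.
Step 3:
                    M           E           G           C
  init          6.741      0.5499      0.6792      0.7784
  Δ           0.09245     0.09245     0.09245    -0.09245
  eq            6.833      0.6423      0.7716       0.686
  solve Keq expr → x = -0.03082; check Q = 0.008308

x = -0.03082 M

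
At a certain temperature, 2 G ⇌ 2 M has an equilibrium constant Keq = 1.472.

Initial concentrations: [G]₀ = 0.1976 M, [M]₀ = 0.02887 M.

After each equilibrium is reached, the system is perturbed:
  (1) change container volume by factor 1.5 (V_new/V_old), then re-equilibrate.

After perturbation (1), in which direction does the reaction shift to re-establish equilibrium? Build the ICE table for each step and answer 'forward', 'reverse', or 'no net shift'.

Direction: no net shift

Q₀ = 0.02135 vs Keq = 1.472 ⇒ Q<K, forward
Step 1:
                   G          M
  I           0.1976    0.02887
  C         -0.09528    0.09528
  E           0.1023     0.1241
  solve Keq expr → x = 0.04764; check Q = 1.472
Then change container volume by factor 1.5 (V_new/V_old).
Step 2:
                   G          M
  I          0.06822    0.08276
  C                0          0
  E          0.06822    0.08276
  solve Keq expr → x = 0; check Q = 1.472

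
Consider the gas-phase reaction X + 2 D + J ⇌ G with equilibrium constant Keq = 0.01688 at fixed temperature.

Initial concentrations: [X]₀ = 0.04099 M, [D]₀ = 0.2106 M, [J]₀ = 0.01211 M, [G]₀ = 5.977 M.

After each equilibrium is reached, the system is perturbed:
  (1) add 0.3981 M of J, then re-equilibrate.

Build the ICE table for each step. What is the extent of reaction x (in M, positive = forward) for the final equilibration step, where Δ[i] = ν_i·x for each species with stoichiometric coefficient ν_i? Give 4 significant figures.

Q₀ = 2.7148e+05 vs Keq = 0.01688 ⇒ Q>K, reverse
Step 1:
                  X         D         J         G
  init      0.04099    0.2106   0.01211     5.977
  Δ           2.595      5.19     2.595    -2.595
  eq          2.636       5.4     2.607     3.382
  solve Keq expr → x = -2.595; check Q = 0.01688
Then add 0.3981 M of J.
Step 2:
                  X         D         J         G
  init        2.636       5.4     3.005     3.382
  Δ        -0.08044   -0.1609  -0.08044   0.08044
  eq          2.555     5.239     2.925     3.463
  solve Keq expr → x = 0.08044; check Q = 0.01688

x = 0.08044 M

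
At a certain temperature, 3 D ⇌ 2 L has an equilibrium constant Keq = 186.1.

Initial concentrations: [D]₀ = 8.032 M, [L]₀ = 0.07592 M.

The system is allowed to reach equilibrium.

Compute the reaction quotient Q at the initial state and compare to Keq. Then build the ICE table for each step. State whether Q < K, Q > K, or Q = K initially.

Q₀ = 1.1123e-05; Q < K (proceeds forward)

Q₀ = 1.1123e-05 vs Keq = 186.1 ⇒ Q<K, forward
Step 1:
                   D          L
  I            8.032    0.07592
  C           -7.514      5.009
  E            0.518      5.085
  solve Keq expr → x = 2.505; check Q = 186.1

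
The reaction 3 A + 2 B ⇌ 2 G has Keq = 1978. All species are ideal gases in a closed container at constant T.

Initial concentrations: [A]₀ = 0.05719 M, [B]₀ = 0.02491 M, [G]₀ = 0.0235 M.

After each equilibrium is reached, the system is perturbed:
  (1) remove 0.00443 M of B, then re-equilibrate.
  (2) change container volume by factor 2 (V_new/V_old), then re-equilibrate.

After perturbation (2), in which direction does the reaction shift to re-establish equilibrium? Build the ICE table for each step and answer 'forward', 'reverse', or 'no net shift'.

Direction: reverse

Q₀ = 4758 vs Keq = 1978 ⇒ Q>K, reverse
Step 1:
                   A          B          G
  init       0.05719    0.02491     0.0235
  Δ         0.005428   0.003619  -0.003619
  eq         0.06262    0.02853    0.01988
  solve Keq expr → x = -0.001809; check Q = 1978
Then remove 0.00443 M of B.
Step 2:
                   A          B          G
  init       0.06262     0.0241    0.01988
  Δ          0.00198    0.00132   -0.00132
  eq          0.0646    0.02542    0.01856
  solve Keq expr → x = -6.6011e-04; check Q = 1978
Then change container volume by factor 2 (V_new/V_old).
Step 3:
                   A          B          G
  init        0.0323    0.01271   0.009281
  Δ         0.005738   0.003825  -0.003825
  eq         0.03804    0.01653   0.005455
  solve Keq expr → x = -0.001913; check Q = 1978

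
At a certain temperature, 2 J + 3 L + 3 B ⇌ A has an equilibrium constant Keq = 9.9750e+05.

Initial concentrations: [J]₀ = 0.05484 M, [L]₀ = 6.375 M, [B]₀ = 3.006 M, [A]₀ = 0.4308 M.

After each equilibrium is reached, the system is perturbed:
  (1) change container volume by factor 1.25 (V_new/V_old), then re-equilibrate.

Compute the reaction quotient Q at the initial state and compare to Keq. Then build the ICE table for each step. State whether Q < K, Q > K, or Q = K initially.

Q₀ = 0.02036 vs Keq = 9.9750e+05 ⇒ Q<K, forward
Step 1:
                   J          L          B          A
  init       0.05484      6.375      3.006     0.4308
  Δ         -0.05483   -0.08225   -0.08225    0.02742
  eq      8.5883e-06      6.293      2.924     0.4582
  solve Keq expr → x = 0.02742; check Q = 9.9750e+05
Then change container volume by factor 1.25 (V_new/V_old).
Step 2:
                   J          L          B          A
  init    6.8706e-06      5.034      2.339     0.3666
  Δ       8.1322e-06 1.2198e-05 1.2198e-05 -4.0661e-06
  eq      1.5003e-05      5.034      2.339     0.3666
  solve Keq expr → x = -4.0661e-06; check Q = 9.9750e+05

Q₀ = 0.02036; Q < K (proceeds forward)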